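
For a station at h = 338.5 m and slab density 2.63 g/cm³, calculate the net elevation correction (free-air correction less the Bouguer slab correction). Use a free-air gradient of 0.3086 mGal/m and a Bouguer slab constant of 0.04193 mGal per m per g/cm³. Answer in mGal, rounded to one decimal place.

67.1

Combined gradient = 0.3086 − 0.04193 × 2.63 = 0.1983241 mGal/m
Combined elevation correction = 0.1983241 × 338.5 = 67.1 mGal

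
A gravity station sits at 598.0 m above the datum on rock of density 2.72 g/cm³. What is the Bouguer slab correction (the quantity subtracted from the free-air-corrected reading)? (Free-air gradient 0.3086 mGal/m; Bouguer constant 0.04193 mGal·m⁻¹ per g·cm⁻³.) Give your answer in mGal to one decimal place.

Bouguer slab correction = 0.04193 × 2.72 × 598.0 = 68.2 mGal

68.2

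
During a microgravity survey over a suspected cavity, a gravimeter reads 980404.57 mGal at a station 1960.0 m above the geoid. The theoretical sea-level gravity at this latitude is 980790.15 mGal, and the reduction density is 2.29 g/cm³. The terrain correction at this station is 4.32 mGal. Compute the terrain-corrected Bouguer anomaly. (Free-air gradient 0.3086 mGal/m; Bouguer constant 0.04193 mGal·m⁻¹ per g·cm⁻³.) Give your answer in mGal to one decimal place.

35.4

Free-air correction = 0.3086 × 1960.0 = 604.86 mGal
Free-air anomaly = 980404.57 − 980790.15 + (604.86) = 219.28 mGal
Bouguer slab correction = 0.04193 × 2.29 × 1960.0 = 188.20 mGal
Simple Bouguer anomaly = 219.28 − (188.20) = 31.08 mGal
Complete Bouguer anomaly = 31.08 + 4.32 = 35.40 mGal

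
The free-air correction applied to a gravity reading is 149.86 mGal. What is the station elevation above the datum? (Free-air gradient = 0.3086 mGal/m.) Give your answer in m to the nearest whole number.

486

h = 149.86 / 0.3086 = 485.61 m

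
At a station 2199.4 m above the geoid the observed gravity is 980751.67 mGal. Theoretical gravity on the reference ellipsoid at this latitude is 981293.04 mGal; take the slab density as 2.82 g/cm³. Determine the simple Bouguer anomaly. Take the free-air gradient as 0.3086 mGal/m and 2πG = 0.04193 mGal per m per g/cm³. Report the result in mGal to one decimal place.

Free-air correction = 0.3086 × 2199.4 = 678.73 mGal
Free-air anomaly = 980751.67 − 981293.04 + (678.73) = 137.36 mGal
Bouguer slab correction = 0.04193 × 2.82 × 2199.4 = 260.06 mGal
Simple Bouguer anomaly = 137.36 − (260.06) = -122.70 mGal

-122.7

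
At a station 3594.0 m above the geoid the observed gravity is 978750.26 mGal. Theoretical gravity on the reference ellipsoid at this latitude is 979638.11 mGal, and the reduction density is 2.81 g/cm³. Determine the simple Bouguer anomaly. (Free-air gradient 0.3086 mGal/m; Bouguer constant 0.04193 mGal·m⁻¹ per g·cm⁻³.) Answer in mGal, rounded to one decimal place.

-202.2

Free-air correction = 0.3086 × 3594.0 = 1109.11 mGal
Free-air anomaly = 978750.26 − 979638.11 + (1109.11) = 221.26 mGal
Bouguer slab correction = 0.04193 × 2.81 × 3594.0 = 423.46 mGal
Simple Bouguer anomaly = 221.26 − (423.46) = -202.20 mGal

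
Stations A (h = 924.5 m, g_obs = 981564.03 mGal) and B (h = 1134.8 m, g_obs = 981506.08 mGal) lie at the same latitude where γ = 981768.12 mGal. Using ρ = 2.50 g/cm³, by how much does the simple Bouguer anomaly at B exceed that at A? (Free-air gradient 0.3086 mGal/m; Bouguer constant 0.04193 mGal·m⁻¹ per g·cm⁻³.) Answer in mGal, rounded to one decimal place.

-15.1

Δg_SB(A) = 981564.03 − 981768.12 + 0.3086×924.5 − 0.04193×2.50×924.5 = -15.70 mGal
Δg_SB(B) = 981506.08 − 981768.12 + 0.3086×1134.8 − 0.04193×2.50×1134.8 = -30.80 mGal
Difference = -30.80 − (-15.70) = -15.10 mGal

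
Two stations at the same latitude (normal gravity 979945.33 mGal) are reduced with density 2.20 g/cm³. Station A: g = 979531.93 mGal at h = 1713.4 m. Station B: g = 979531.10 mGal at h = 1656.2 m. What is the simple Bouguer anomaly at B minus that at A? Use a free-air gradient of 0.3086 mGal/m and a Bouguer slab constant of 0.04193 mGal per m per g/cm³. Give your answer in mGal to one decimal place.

Δg_SB(A) = 979531.93 − 979945.33 + 0.3086×1713.4 − 0.04193×2.20×1713.4 = -42.70 mGal
Δg_SB(B) = 979531.10 − 979945.33 + 0.3086×1656.2 − 0.04193×2.20×1656.2 = -55.90 mGal
Difference = -55.90 − (-42.70) = -13.20 mGal

-13.2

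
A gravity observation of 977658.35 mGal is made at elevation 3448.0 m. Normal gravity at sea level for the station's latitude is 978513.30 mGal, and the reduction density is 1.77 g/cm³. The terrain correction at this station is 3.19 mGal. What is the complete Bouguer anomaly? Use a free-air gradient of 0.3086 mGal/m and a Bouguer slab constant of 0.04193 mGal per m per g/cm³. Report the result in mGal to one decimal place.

Free-air correction = 0.3086 × 3448.0 = 1064.05 mGal
Free-air anomaly = 977658.35 − 978513.30 + (1064.05) = 209.10 mGal
Bouguer slab correction = 0.04193 × 1.77 × 3448.0 = 255.90 mGal
Simple Bouguer anomaly = 209.10 − (255.90) = -46.80 mGal
Complete Bouguer anomaly = -46.80 + 3.19 = -43.61 mGal

-43.6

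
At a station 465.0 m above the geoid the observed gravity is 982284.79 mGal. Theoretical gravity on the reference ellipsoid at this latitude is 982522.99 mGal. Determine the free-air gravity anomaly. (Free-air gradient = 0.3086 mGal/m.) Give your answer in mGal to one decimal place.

-94.7

Free-air correction = 0.3086 × 465.0 = 143.50 mGal
Free-air anomaly = 982284.79 − 982522.99 + (143.50) = -94.70 mGal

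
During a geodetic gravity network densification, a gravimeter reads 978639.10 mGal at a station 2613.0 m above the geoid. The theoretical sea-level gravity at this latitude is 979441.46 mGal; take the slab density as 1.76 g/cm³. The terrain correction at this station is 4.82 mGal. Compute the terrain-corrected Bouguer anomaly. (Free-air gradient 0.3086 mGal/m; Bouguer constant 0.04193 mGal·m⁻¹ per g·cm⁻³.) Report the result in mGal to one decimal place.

-184.0

Free-air correction = 0.3086 × 2613.0 = 806.37 mGal
Free-air anomaly = 978639.10 − 979441.46 + (806.37) = 4.01 mGal
Bouguer slab correction = 0.04193 × 1.76 × 2613.0 = 192.83 mGal
Simple Bouguer anomaly = 4.01 − (192.83) = -188.82 mGal
Complete Bouguer anomaly = -188.82 + 4.82 = -184.00 mGal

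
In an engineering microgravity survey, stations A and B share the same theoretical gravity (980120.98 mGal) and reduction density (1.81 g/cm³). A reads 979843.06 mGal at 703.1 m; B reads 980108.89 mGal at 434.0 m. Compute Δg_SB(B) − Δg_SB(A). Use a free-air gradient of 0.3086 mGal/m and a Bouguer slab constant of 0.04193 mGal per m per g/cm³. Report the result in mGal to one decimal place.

Δg_SB(A) = 979843.06 − 980120.98 + 0.3086×703.1 − 0.04193×1.81×703.1 = -114.30 mGal
Δg_SB(B) = 980108.89 − 980120.98 + 0.3086×434.0 − 0.04193×1.81×434.0 = 88.90 mGal
Difference = 88.90 − (-114.30) = 203.20 mGal

203.2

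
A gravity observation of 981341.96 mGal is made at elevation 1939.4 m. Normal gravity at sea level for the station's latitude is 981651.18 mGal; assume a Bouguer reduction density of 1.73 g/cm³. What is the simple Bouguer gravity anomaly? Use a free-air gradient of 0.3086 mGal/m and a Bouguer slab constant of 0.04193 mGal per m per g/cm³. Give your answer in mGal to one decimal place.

148.6

Free-air correction = 0.3086 × 1939.4 = 598.50 mGal
Free-air anomaly = 981341.96 − 981651.18 + (598.50) = 289.28 mGal
Bouguer slab correction = 0.04193 × 1.73 × 1939.4 = 140.68 mGal
Simple Bouguer anomaly = 289.28 − (140.68) = 148.60 mGal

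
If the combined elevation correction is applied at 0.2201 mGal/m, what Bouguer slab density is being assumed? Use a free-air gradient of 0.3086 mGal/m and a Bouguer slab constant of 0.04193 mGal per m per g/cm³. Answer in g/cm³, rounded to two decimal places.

0.2201 = 0.3086 − 0.04193 × ρ
ρ = (0.3086 − 0.2201) / 0.04193 = 2.11 g/cm³

2.11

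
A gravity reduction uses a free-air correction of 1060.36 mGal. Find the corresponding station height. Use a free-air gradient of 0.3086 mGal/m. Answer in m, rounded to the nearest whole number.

h = 1060.36 / 0.3086 = 3436.03 m

3436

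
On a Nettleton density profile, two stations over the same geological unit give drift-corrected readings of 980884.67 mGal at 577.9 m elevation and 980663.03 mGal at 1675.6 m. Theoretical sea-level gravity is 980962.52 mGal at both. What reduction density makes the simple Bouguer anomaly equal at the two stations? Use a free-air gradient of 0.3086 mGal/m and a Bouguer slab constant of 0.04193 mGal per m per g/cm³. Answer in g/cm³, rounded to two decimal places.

2.54

Δg_obs = 980663.03 − 980884.67 = -221.64 mGal over Δh = 1675.6 − 577.9 = 1097.7 m
Equal Bouguer anomalies ⇒ Δg_obs + (0.3086 − 0.04193ρ)·Δh = 0
0.3086 − 0.04193ρ = −Δg_obs/Δh = 0.20191
ρ = (0.3086 − 0.20191) / 0.04193 = 2.54 g/cm³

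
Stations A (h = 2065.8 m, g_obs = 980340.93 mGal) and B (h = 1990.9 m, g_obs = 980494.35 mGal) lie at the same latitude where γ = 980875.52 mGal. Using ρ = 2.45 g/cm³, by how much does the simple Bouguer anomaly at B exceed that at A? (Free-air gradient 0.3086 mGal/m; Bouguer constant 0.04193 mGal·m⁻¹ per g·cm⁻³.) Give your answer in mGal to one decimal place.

Δg_SB(A) = 980340.93 − 980875.52 + 0.3086×2065.8 − 0.04193×2.45×2065.8 = -109.30 mGal
Δg_SB(B) = 980494.35 − 980875.52 + 0.3086×1990.9 − 0.04193×2.45×1990.9 = 28.70 mGal
Difference = 28.70 − (-109.30) = 138.00 mGal

138.0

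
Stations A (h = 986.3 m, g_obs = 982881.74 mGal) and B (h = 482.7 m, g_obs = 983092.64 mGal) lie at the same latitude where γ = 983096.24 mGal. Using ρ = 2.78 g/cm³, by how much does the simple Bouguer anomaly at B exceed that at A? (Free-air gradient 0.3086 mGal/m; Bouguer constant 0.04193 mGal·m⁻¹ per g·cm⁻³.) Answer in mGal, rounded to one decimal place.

114.2

Δg_SB(A) = 982881.74 − 983096.24 + 0.3086×986.3 − 0.04193×2.78×986.3 = -25.10 mGal
Δg_SB(B) = 983092.64 − 983096.24 + 0.3086×482.7 − 0.04193×2.78×482.7 = 89.10 mGal
Difference = 89.10 − (-25.10) = 114.20 mGal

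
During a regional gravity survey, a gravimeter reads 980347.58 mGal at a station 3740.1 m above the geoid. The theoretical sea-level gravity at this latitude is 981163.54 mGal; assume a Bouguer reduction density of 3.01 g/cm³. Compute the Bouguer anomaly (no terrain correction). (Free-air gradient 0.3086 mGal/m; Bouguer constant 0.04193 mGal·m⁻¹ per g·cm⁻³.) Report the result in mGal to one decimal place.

Free-air correction = 0.3086 × 3740.1 = 1154.19 mGal
Free-air anomaly = 980347.58 − 981163.54 + (1154.19) = 338.23 mGal
Bouguer slab correction = 0.04193 × 3.01 × 3740.1 = 472.04 mGal
Simple Bouguer anomaly = 338.23 − (472.04) = -133.81 mGal

-133.8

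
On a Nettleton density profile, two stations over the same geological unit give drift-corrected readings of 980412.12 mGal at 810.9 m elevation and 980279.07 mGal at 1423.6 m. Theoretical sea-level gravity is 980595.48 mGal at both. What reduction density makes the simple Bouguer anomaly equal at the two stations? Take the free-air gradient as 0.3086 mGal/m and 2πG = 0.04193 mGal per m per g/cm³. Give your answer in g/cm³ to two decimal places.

2.18

Δg_obs = 980279.07 − 980412.12 = -133.05 mGal over Δh = 1423.6 − 810.9 = 612.7 m
Equal Bouguer anomalies ⇒ Δg_obs + (0.3086 − 0.04193ρ)·Δh = 0
0.3086 − 0.04193ρ = −Δg_obs/Δh = 0.21715
ρ = (0.3086 − 0.21715) / 0.04193 = 2.18 g/cm³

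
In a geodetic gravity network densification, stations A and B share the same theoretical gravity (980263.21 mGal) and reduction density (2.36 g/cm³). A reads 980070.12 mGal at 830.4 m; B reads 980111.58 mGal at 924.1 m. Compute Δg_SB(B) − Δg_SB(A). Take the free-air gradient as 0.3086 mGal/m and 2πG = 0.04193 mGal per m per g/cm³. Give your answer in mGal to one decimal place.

Δg_SB(A) = 980070.12 − 980263.21 + 0.3086×830.4 − 0.04193×2.36×830.4 = -19.00 mGal
Δg_SB(B) = 980111.58 − 980263.21 + 0.3086×924.1 − 0.04193×2.36×924.1 = 42.10 mGal
Difference = 42.10 − (-19.00) = 61.10 mGal

61.1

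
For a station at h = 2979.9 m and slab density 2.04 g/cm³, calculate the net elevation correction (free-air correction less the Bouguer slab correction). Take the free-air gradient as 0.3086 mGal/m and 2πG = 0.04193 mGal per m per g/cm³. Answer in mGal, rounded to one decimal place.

664.7

Combined gradient = 0.3086 − 0.04193 × 2.04 = 0.2230628 mGal/m
Combined elevation correction = 0.2230628 × 2979.9 = 664.7 mGal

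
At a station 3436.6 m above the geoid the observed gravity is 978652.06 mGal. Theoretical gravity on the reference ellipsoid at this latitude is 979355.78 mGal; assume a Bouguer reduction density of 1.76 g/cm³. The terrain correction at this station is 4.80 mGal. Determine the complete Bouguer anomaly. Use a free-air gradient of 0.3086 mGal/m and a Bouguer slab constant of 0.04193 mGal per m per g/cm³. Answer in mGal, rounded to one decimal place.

Free-air correction = 0.3086 × 3436.6 = 1060.53 mGal
Free-air anomaly = 978652.06 − 979355.78 + (1060.53) = 356.81 mGal
Bouguer slab correction = 0.04193 × 1.76 × 3436.6 = 253.61 mGal
Simple Bouguer anomaly = 356.81 − (253.61) = 103.20 mGal
Complete Bouguer anomaly = 103.20 + 4.80 = 108.00 mGal

108.0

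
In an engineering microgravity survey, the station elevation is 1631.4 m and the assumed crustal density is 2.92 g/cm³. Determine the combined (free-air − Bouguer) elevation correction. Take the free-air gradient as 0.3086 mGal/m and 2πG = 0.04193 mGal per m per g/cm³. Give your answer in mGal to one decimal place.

303.7

Combined gradient = 0.3086 − 0.04193 × 2.92 = 0.1861644 mGal/m
Combined elevation correction = 0.1861644 × 1631.4 = 303.7 mGal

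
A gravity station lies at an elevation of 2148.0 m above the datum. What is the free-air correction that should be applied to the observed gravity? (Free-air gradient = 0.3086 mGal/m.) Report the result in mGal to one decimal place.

Free-air correction = 0.3086 × 2148.0 = 662.9 mGal

662.9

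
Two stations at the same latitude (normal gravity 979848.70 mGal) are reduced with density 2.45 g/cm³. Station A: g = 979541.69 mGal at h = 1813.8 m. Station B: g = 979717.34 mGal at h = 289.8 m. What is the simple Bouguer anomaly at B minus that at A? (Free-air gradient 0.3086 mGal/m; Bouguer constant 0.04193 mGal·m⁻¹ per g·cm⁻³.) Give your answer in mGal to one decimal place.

-138.1

Δg_SB(A) = 979541.69 − 979848.70 + 0.3086×1813.8 − 0.04193×2.45×1813.8 = 66.40 mGal
Δg_SB(B) = 979717.34 − 979848.70 + 0.3086×289.8 − 0.04193×2.45×289.8 = -71.70 mGal
Difference = -71.70 − (66.40) = -138.10 mGal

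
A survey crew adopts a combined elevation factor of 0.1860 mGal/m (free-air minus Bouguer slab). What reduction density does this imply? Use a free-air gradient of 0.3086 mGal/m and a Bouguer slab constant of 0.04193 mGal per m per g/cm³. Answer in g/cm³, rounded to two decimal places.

2.92

0.1860 = 0.3086 − 0.04193 × ρ
ρ = (0.3086 − 0.1860) / 0.04193 = 2.92 g/cm³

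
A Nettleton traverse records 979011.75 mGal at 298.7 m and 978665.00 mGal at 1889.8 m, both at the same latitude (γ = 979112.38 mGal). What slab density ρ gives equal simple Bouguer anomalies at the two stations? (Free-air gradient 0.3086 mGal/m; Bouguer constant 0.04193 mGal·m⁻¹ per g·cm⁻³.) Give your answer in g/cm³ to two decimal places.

Δg_obs = 978665.00 − 979011.75 = -346.75 mGal over Δh = 1889.8 − 298.7 = 1591.1 m
Equal Bouguer anomalies ⇒ Δg_obs + (0.3086 − 0.04193ρ)·Δh = 0
0.3086 − 0.04193ρ = −Δg_obs/Δh = 0.21793
ρ = (0.3086 − 0.21793) / 0.04193 = 2.16 g/cm³

2.16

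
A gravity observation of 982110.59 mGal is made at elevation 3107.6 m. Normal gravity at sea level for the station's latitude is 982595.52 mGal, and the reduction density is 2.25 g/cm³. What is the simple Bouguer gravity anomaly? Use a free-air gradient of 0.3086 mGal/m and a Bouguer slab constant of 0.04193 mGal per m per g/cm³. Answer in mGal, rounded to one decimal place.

Free-air correction = 0.3086 × 3107.6 = 959.01 mGal
Free-air anomaly = 982110.59 − 982595.52 + (959.01) = 474.08 mGal
Bouguer slab correction = 0.04193 × 2.25 × 3107.6 = 293.18 mGal
Simple Bouguer anomaly = 474.08 − (293.18) = 180.90 mGal

180.9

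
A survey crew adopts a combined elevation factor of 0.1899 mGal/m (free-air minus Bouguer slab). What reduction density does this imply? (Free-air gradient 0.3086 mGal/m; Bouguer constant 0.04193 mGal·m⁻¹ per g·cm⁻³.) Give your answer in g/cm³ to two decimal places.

0.1899 = 0.3086 − 0.04193 × ρ
ρ = (0.3086 − 0.1899) / 0.04193 = 2.83 g/cm³

2.83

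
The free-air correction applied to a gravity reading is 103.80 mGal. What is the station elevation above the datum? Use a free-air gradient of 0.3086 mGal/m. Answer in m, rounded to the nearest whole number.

h = 103.80 / 0.3086 = 336.36 m

336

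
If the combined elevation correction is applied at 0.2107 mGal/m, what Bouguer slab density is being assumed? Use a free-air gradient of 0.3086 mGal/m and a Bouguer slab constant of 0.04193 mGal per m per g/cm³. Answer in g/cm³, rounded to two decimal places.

2.33

0.2107 = 0.3086 − 0.04193 × ρ
ρ = (0.3086 − 0.2107) / 0.04193 = 2.33 g/cm³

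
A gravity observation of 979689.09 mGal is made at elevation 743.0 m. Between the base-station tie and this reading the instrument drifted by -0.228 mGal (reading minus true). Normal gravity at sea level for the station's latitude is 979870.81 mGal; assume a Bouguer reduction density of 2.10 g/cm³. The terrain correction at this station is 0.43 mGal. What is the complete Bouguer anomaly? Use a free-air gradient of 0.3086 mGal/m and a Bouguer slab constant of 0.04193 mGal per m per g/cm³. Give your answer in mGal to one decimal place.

Drift-corrected reading = 979689.09 − (-0.228) = 979689.318 mGal
Free-air correction = 0.3086 × 743.0 = 229.29 mGal
Free-air anomaly = 979689.318 − 979870.81 + (229.29) = 47.798 mGal
Bouguer slab correction = 0.04193 × 2.10 × 743.0 = 65.42 mGal
Simple Bouguer anomaly = 47.798 − (65.42) = -17.622 mGal
Complete Bouguer anomaly = -17.622 + 0.43 = -17.192 mGal

-17.2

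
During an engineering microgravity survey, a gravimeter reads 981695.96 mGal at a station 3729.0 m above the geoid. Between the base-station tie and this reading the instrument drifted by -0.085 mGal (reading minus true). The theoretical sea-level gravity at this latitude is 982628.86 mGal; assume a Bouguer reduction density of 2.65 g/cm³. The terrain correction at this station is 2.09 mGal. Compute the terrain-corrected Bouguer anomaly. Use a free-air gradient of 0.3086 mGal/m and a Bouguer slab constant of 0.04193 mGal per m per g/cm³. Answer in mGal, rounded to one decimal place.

Drift-corrected reading = 981695.96 − (-0.085) = 981696.045 mGal
Free-air correction = 0.3086 × 3729.0 = 1150.77 mGal
Free-air anomaly = 981696.045 − 982628.86 + (1150.77) = 217.955 mGal
Bouguer slab correction = 0.04193 × 2.65 × 3729.0 = 414.35 mGal
Simple Bouguer anomaly = 217.955 − (414.35) = -196.395 mGal
Complete Bouguer anomaly = -196.395 + 2.09 = -194.305 mGal

-194.3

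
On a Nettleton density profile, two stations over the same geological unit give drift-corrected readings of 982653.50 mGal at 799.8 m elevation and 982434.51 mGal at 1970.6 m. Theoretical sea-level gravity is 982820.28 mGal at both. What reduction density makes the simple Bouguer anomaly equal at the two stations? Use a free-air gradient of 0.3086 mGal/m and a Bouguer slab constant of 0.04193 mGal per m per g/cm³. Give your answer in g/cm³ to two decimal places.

Δg_obs = 982434.51 − 982653.50 = -218.99 mGal over Δh = 1970.6 − 799.8 = 1170.8 m
Equal Bouguer anomalies ⇒ Δg_obs + (0.3086 − 0.04193ρ)·Δh = 0
0.3086 − 0.04193ρ = −Δg_obs/Δh = 0.18704
ρ = (0.3086 − 0.18704) / 0.04193 = 2.90 g/cm³

2.90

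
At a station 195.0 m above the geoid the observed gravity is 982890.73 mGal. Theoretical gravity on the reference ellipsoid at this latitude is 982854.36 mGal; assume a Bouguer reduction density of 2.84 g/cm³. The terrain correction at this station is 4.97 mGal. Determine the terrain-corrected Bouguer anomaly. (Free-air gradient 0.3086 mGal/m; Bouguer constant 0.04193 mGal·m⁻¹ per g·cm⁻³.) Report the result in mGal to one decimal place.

78.3

Free-air correction = 0.3086 × 195.0 = 60.18 mGal
Free-air anomaly = 982890.73 − 982854.36 + (60.18) = 96.55 mGal
Bouguer slab correction = 0.04193 × 2.84 × 195.0 = 23.22 mGal
Simple Bouguer anomaly = 96.55 − (23.22) = 73.33 mGal
Complete Bouguer anomaly = 73.33 + 4.97 = 78.30 mGal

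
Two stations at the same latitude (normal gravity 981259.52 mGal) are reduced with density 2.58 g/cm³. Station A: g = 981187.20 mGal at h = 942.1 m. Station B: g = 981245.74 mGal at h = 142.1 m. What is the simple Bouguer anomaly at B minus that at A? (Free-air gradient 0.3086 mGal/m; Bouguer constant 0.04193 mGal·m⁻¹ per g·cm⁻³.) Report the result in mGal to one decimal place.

-101.8

Δg_SB(A) = 981187.20 − 981259.52 + 0.3086×942.1 − 0.04193×2.58×942.1 = 116.50 mGal
Δg_SB(B) = 981245.74 − 981259.52 + 0.3086×142.1 − 0.04193×2.58×142.1 = 14.70 mGal
Difference = 14.70 − (116.50) = -101.80 mGal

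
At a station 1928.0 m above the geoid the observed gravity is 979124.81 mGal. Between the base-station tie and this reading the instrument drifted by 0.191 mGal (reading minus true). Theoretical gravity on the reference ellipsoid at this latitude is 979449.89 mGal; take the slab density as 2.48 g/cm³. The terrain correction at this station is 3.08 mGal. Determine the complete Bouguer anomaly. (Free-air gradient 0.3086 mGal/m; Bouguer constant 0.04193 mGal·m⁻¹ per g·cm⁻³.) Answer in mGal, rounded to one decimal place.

Drift-corrected reading = 979124.81 − (0.191) = 979124.619 mGal
Free-air correction = 0.3086 × 1928.0 = 594.98 mGal
Free-air anomaly = 979124.619 − 979449.89 + (594.98) = 269.709 mGal
Bouguer slab correction = 0.04193 × 2.48 × 1928.0 = 200.49 mGal
Simple Bouguer anomaly = 269.709 − (200.49) = 69.219 mGal
Complete Bouguer anomaly = 69.219 + 3.08 = 72.299 mGal

72.3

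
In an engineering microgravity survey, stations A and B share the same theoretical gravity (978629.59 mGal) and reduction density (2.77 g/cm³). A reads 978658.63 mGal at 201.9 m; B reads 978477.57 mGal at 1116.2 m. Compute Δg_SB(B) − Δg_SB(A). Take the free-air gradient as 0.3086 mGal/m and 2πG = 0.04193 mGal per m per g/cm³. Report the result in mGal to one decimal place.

-5.1

Δg_SB(A) = 978658.63 − 978629.59 + 0.3086×201.9 − 0.04193×2.77×201.9 = 67.90 mGal
Δg_SB(B) = 978477.57 − 978629.59 + 0.3086×1116.2 − 0.04193×2.77×1116.2 = 62.80 mGal
Difference = 62.80 − (67.90) = -5.10 mGal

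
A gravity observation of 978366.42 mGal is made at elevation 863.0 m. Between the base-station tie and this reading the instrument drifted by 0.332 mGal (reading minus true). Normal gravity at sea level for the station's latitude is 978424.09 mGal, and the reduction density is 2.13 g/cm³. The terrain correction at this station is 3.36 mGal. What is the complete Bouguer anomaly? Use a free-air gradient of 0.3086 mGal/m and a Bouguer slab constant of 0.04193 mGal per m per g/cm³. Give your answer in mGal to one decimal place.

Drift-corrected reading = 978366.42 − (0.332) = 978366.088 mGal
Free-air correction = 0.3086 × 863.0 = 266.32 mGal
Free-air anomaly = 978366.088 − 978424.09 + (266.32) = 208.318 mGal
Bouguer slab correction = 0.04193 × 2.13 × 863.0 = 77.08 mGal
Simple Bouguer anomaly = 208.318 − (77.08) = 131.238 mGal
Complete Bouguer anomaly = 131.238 + 3.36 = 134.598 mGal

134.6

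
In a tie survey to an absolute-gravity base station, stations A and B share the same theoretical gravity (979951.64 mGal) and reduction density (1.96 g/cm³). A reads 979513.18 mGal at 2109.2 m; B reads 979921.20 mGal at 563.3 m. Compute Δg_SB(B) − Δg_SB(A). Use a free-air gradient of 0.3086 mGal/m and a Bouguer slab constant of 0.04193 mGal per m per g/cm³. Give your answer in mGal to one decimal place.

58.0

Δg_SB(A) = 979513.18 − 979951.64 + 0.3086×2109.2 − 0.04193×1.96×2109.2 = 39.10 mGal
Δg_SB(B) = 979921.20 − 979951.64 + 0.3086×563.3 − 0.04193×1.96×563.3 = 97.10 mGal
Difference = 97.10 − (39.10) = 58.00 mGal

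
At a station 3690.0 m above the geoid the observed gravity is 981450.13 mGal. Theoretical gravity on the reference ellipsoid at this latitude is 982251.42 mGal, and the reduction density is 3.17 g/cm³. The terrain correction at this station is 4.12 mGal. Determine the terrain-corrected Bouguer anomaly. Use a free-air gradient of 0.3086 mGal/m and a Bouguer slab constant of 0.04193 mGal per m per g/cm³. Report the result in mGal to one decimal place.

-148.9

Free-air correction = 0.3086 × 3690.0 = 1138.73 mGal
Free-air anomaly = 981450.13 − 982251.42 + (1138.73) = 337.44 mGal
Bouguer slab correction = 0.04193 × 3.17 × 3690.0 = 490.47 mGal
Simple Bouguer anomaly = 337.44 − (490.47) = -153.03 mGal
Complete Bouguer anomaly = -153.03 + 4.12 = -148.91 mGal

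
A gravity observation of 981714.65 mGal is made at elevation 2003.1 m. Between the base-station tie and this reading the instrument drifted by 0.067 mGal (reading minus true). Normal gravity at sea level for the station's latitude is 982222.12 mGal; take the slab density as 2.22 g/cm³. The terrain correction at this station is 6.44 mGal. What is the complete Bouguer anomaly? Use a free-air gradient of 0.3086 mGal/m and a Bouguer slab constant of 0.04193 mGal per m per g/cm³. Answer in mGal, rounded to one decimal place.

Drift-corrected reading = 981714.65 − (0.067) = 981714.583 mGal
Free-air correction = 0.3086 × 2003.1 = 618.16 mGal
Free-air anomaly = 981714.583 − 982222.12 + (618.16) = 110.623 mGal
Bouguer slab correction = 0.04193 × 2.22 × 2003.1 = 186.46 mGal
Simple Bouguer anomaly = 110.623 − (186.46) = -75.837 mGal
Complete Bouguer anomaly = -75.837 + 6.44 = -69.397 mGal

-69.4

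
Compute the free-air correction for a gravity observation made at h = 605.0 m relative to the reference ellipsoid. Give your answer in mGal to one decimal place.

186.7

Free-air correction = 0.3086 × 605.0 = 186.7 mGal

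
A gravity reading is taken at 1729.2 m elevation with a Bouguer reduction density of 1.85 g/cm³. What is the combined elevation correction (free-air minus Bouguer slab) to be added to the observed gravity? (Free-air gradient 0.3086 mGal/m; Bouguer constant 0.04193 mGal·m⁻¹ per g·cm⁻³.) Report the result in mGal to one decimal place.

Combined gradient = 0.3086 − 0.04193 × 1.85 = 0.2310295 mGal/m
Combined elevation correction = 0.2310295 × 1729.2 = 399.5 mGal

399.5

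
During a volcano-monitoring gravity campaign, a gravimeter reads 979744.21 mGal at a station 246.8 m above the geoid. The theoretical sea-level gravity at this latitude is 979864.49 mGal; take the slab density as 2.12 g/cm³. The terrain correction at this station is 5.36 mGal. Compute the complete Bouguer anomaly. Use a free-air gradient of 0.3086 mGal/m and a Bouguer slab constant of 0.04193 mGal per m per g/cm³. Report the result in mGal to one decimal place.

-60.7

Free-air correction = 0.3086 × 246.8 = 76.16 mGal
Free-air anomaly = 979744.21 − 979864.49 + (76.16) = -44.12 mGal
Bouguer slab correction = 0.04193 × 2.12 × 246.8 = 21.94 mGal
Simple Bouguer anomaly = -44.12 − (21.94) = -66.06 mGal
Complete Bouguer anomaly = -66.06 + 5.36 = -60.70 mGal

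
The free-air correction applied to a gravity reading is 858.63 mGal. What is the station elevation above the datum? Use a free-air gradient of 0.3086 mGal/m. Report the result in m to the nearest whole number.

2782

h = 858.63 / 0.3086 = 2782.34 m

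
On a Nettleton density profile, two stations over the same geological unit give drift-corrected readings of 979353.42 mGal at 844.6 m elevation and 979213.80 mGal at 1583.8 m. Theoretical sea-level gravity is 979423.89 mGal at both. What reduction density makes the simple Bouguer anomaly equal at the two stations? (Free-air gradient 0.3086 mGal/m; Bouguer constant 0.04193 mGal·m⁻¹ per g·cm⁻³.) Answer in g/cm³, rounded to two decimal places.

Δg_obs = 979213.80 − 979353.42 = -139.62 mGal over Δh = 1583.8 − 844.6 = 739.2 m
Equal Bouguer anomalies ⇒ Δg_obs + (0.3086 − 0.04193ρ)·Δh = 0
0.3086 − 0.04193ρ = −Δg_obs/Δh = 0.18888
ρ = (0.3086 − 0.18888) / 0.04193 = 2.86 g/cm³

2.86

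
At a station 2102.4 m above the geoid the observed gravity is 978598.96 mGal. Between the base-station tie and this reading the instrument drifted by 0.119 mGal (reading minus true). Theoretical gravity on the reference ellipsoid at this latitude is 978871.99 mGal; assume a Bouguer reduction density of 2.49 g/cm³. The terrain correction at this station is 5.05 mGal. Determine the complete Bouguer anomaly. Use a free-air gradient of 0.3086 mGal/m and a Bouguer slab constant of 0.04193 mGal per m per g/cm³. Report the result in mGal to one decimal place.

161.2

Drift-corrected reading = 978598.96 − (0.119) = 978598.841 mGal
Free-air correction = 0.3086 × 2102.4 = 648.80 mGal
Free-air anomaly = 978598.841 − 978871.99 + (648.80) = 375.651 mGal
Bouguer slab correction = 0.04193 × 2.49 × 2102.4 = 219.50 mGal
Simple Bouguer anomaly = 375.651 − (219.50) = 156.151 mGal
Complete Bouguer anomaly = 156.151 + 5.05 = 161.201 mGal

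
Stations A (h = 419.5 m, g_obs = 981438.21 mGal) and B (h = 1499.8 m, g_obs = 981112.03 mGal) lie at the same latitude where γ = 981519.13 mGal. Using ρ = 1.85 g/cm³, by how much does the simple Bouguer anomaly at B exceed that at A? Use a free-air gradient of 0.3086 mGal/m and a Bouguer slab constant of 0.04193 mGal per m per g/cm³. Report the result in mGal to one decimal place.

Δg_SB(A) = 981438.21 − 981519.13 + 0.3086×419.5 − 0.04193×1.85×419.5 = 16.00 mGal
Δg_SB(B) = 981112.03 − 981519.13 + 0.3086×1499.8 − 0.04193×1.85×1499.8 = -60.60 mGal
Difference = -60.60 − (16.00) = -76.60 mGal

-76.6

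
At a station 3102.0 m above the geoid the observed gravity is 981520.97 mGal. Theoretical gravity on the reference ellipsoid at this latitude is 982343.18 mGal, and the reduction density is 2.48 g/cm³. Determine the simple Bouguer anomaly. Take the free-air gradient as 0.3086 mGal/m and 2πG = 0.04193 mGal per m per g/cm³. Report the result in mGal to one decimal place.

-187.5

Free-air correction = 0.3086 × 3102.0 = 957.28 mGal
Free-air anomaly = 981520.97 − 982343.18 + (957.28) = 135.07 mGal
Bouguer slab correction = 0.04193 × 2.48 × 3102.0 = 322.57 mGal
Simple Bouguer anomaly = 135.07 − (322.57) = -187.50 mGal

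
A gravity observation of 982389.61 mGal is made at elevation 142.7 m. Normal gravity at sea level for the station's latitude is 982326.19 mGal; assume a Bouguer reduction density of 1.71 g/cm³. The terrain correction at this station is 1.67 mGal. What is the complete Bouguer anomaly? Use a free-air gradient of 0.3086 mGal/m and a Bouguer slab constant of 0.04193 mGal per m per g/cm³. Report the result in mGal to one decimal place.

Free-air correction = 0.3086 × 142.7 = 44.04 mGal
Free-air anomaly = 982389.61 − 982326.19 + (44.04) = 107.46 mGal
Bouguer slab correction = 0.04193 × 1.71 × 142.7 = 10.23 mGal
Simple Bouguer anomaly = 107.46 − (10.23) = 97.23 mGal
Complete Bouguer anomaly = 97.23 + 1.67 = 98.90 mGal

98.9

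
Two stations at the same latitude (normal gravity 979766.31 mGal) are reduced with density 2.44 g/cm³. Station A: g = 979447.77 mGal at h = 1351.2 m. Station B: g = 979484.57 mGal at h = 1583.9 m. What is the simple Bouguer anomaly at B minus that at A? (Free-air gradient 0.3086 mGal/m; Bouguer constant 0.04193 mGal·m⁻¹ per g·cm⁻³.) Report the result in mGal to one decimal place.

Δg_SB(A) = 979447.77 − 979766.31 + 0.3086×1351.2 − 0.04193×2.44×1351.2 = -39.80 mGal
Δg_SB(B) = 979484.57 − 979766.31 + 0.3086×1583.9 − 0.04193×2.44×1583.9 = 45.00 mGal
Difference = 45.00 − (-39.80) = 84.80 mGal

84.8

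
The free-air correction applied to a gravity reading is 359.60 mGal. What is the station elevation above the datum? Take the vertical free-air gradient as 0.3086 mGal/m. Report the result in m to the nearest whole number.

h = 359.60 / 0.3086 = 1165.26 m

1165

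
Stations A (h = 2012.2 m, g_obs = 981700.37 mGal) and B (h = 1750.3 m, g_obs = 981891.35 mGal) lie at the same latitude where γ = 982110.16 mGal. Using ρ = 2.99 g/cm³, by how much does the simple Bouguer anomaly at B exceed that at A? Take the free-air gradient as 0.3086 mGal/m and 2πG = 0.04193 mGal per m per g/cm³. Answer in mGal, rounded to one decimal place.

143.0

Δg_SB(A) = 981700.37 − 982110.16 + 0.3086×2012.2 − 0.04193×2.99×2012.2 = -41.10 mGal
Δg_SB(B) = 981891.35 − 982110.16 + 0.3086×1750.3 − 0.04193×2.99×1750.3 = 101.90 mGal
Difference = 101.90 − (-41.10) = 143.00 mGal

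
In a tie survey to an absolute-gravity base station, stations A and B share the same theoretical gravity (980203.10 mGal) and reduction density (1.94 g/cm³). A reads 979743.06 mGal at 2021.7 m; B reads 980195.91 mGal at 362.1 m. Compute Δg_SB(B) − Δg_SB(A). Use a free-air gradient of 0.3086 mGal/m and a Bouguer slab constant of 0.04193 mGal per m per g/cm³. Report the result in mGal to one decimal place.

Δg_SB(A) = 979743.06 − 980203.10 + 0.3086×2021.7 − 0.04193×1.94×2021.7 = -0.60 mGal
Δg_SB(B) = 980195.91 − 980203.10 + 0.3086×362.1 − 0.04193×1.94×362.1 = 75.10 mGal
Difference = 75.10 − (-0.60) = 75.70 mGal

75.7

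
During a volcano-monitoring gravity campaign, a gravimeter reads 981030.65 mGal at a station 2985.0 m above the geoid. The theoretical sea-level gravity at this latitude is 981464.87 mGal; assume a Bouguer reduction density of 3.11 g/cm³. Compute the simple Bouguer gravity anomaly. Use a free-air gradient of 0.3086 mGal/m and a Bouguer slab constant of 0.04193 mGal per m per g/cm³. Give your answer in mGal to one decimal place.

Free-air correction = 0.3086 × 2985.0 = 921.17 mGal
Free-air anomaly = 981030.65 − 981464.87 + (921.17) = 486.95 mGal
Bouguer slab correction = 0.04193 × 3.11 × 2985.0 = 389.25 mGal
Simple Bouguer anomaly = 486.95 − (389.25) = 97.70 mGal

97.7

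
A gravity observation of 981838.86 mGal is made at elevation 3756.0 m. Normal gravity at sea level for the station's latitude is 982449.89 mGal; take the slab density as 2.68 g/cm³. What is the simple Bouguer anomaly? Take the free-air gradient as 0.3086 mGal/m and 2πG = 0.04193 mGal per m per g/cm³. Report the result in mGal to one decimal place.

Free-air correction = 0.3086 × 3756.0 = 1159.10 mGal
Free-air anomaly = 981838.86 − 982449.89 + (1159.10) = 548.07 mGal
Bouguer slab correction = 0.04193 × 2.68 × 3756.0 = 422.07 mGal
Simple Bouguer anomaly = 548.07 − (422.07) = 126.00 mGal

126.0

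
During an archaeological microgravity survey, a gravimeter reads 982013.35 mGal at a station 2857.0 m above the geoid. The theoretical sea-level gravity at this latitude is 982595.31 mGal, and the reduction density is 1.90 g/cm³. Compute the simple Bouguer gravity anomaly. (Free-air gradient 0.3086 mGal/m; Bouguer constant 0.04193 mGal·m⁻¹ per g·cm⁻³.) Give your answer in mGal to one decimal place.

Free-air correction = 0.3086 × 2857.0 = 881.67 mGal
Free-air anomaly = 982013.35 − 982595.31 + (881.67) = 299.71 mGal
Bouguer slab correction = 0.04193 × 1.90 × 2857.0 = 227.61 mGal
Simple Bouguer anomaly = 299.71 − (227.61) = 72.10 mGal

72.1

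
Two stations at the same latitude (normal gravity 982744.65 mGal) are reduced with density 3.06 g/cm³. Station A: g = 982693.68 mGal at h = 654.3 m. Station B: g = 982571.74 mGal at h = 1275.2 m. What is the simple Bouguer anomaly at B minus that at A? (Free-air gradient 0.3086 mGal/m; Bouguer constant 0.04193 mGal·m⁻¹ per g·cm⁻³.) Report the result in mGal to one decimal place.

Δg_SB(A) = 982693.68 − 982744.65 + 0.3086×654.3 − 0.04193×3.06×654.3 = 67.00 mGal
Δg_SB(B) = 982571.74 − 982744.65 + 0.3086×1275.2 − 0.04193×3.06×1275.2 = 57.00 mGal
Difference = 57.00 − (67.00) = -10.00 mGal

-10.0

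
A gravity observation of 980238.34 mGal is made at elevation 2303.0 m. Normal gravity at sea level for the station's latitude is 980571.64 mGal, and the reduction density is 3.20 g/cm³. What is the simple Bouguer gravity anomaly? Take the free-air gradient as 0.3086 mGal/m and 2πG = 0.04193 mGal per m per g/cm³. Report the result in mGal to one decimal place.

Free-air correction = 0.3086 × 2303.0 = 710.71 mGal
Free-air anomaly = 980238.34 − 980571.64 + (710.71) = 377.41 mGal
Bouguer slab correction = 0.04193 × 3.20 × 2303.0 = 309.01 mGal
Simple Bouguer anomaly = 377.41 − (309.01) = 68.40 mGal

68.4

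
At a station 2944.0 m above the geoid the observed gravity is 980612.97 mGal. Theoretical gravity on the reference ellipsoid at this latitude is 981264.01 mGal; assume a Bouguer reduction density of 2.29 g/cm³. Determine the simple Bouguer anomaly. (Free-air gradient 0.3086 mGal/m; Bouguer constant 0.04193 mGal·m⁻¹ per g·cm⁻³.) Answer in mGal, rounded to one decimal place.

-25.2

Free-air correction = 0.3086 × 2944.0 = 908.52 mGal
Free-air anomaly = 980612.97 − 981264.01 + (908.52) = 257.48 mGal
Bouguer slab correction = 0.04193 × 2.29 × 2944.0 = 282.68 mGal
Simple Bouguer anomaly = 257.48 − (282.68) = -25.20 mGal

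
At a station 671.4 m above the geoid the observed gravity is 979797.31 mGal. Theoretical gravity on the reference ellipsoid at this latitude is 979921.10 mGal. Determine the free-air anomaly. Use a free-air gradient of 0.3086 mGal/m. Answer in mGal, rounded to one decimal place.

83.4

Free-air correction = 0.3086 × 671.4 = 207.19 mGal
Free-air anomaly = 979797.31 − 979921.10 + (207.19) = 83.40 mGal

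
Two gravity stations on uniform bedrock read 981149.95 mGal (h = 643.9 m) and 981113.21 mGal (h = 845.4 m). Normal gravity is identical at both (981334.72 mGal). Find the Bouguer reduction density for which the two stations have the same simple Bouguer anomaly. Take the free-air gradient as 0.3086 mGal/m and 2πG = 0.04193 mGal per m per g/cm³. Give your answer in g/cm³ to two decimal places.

3.01

Δg_obs = 981113.21 − 981149.95 = -36.74 mGal over Δh = 845.4 − 643.9 = 201.5 m
Equal Bouguer anomalies ⇒ Δg_obs + (0.3086 − 0.04193ρ)·Δh = 0
0.3086 − 0.04193ρ = −Δg_obs/Δh = 0.18233
ρ = (0.3086 − 0.18233) / 0.04193 = 3.01 g/cm³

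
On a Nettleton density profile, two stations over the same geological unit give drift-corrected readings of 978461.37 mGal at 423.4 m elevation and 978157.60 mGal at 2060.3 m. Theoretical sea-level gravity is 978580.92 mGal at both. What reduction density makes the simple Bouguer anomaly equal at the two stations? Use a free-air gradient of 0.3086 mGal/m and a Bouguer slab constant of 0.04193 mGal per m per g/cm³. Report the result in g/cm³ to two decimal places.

Δg_obs = 978157.60 − 978461.37 = -303.77 mGal over Δh = 2060.3 − 423.4 = 1636.9 m
Equal Bouguer anomalies ⇒ Δg_obs + (0.3086 − 0.04193ρ)·Δh = 0
0.3086 − 0.04193ρ = −Δg_obs/Δh = 0.18558
ρ = (0.3086 − 0.18558) / 0.04193 = 2.93 g/cm³

2.93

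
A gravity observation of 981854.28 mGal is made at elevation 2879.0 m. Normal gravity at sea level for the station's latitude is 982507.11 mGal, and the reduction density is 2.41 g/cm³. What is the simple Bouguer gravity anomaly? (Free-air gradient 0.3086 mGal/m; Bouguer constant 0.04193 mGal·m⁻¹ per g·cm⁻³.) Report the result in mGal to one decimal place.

Free-air correction = 0.3086 × 2879.0 = 888.46 mGal
Free-air anomaly = 981854.28 − 982507.11 + (888.46) = 235.63 mGal
Bouguer slab correction = 0.04193 × 2.41 × 2879.0 = 290.93 mGal
Simple Bouguer anomaly = 235.63 − (290.93) = -55.30 mGal

-55.3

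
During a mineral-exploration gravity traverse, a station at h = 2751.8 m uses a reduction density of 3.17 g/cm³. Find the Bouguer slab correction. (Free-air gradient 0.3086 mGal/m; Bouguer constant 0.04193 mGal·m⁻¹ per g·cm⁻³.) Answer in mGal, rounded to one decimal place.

Bouguer slab correction = 0.04193 × 3.17 × 2751.8 = 365.8 mGal

365.8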